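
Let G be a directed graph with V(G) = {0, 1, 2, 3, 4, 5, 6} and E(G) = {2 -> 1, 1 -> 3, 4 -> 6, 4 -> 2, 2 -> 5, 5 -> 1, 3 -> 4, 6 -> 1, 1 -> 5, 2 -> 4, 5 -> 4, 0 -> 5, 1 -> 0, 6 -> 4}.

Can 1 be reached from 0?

Yes

Explore from 0.
Distance 1: reach 5.
Distance 2: reach 1, 4.
Found 1.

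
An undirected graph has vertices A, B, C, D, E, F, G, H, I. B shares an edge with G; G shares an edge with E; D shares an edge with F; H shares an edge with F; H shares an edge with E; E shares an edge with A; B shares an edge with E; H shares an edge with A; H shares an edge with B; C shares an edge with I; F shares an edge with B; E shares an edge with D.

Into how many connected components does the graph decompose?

From A: component {A, B, D, E, F, G, H}.
From C: component {C, I}.
That's 2 components.

2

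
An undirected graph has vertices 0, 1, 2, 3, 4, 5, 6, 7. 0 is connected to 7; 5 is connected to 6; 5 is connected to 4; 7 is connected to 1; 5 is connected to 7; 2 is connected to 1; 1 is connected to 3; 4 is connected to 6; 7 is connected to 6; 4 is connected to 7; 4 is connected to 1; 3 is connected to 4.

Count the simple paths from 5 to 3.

5–4–1–3
5–4–3
5–4–6–7–1–3
5–4–7–1–3
5–6–4–1–3
5–6–4–3
5–6–4–7–1–3
5–6–7–1–3
... and 9 more.

17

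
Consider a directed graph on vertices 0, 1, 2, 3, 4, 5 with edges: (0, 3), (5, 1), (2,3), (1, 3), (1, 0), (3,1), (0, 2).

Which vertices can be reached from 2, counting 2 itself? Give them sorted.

0, 1, 2, 3

Start at 2.
Its neighbours: 3.
Then their neighbours: 1.
Then next layer: 0.
Nothing further is reachable.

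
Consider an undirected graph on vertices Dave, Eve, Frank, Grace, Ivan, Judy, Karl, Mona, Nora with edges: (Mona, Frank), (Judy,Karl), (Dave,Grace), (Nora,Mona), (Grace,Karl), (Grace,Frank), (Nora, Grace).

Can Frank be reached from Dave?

Yes

Explore from Dave.
Distance 1: reach Grace.
Distance 2: reach Frank, Karl, Nora.
Found Frank.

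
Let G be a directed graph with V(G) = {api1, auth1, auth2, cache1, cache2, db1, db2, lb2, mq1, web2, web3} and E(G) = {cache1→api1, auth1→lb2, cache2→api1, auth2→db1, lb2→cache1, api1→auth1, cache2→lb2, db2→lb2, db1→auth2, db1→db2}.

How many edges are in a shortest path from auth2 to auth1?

Distance 0: auth2.
Distance 1: db1.
Distance 2: db2.
Distance 3: lb2.
Distance 4: cache1.
Distance 5: api1.
Distance 6: auth1 — contains auth1.

6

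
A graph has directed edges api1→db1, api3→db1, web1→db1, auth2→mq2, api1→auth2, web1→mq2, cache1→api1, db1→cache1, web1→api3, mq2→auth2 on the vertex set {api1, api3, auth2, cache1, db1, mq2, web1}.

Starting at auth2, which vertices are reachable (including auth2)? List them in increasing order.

Start at auth2.
Its neighbours: mq2.
Nothing further is reachable.

auth2, mq2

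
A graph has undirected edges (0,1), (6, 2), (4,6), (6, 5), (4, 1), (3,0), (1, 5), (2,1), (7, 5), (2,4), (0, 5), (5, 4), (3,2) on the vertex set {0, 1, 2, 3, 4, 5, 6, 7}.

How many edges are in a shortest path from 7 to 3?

Distance 0: 7.
Distance 1: 5.
Distance 2: 0, 1, 4, 6.
Distance 3: 2, 3 — contains 3.

3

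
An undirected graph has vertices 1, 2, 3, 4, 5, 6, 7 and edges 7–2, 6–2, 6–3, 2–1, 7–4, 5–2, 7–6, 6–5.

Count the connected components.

From 1: component {1, 2, 3, 4, 5, 6, 7}.
That's 1 component.

1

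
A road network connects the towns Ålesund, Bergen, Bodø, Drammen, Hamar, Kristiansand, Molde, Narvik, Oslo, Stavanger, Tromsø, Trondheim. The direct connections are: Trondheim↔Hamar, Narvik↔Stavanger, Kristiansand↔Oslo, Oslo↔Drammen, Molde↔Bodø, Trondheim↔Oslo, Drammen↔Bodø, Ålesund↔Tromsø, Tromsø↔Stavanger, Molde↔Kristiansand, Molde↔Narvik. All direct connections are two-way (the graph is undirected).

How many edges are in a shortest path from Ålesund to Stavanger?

Distance 0: Ålesund.
Distance 1: Tromsø.
Distance 2: Stavanger — contains Stavanger.

2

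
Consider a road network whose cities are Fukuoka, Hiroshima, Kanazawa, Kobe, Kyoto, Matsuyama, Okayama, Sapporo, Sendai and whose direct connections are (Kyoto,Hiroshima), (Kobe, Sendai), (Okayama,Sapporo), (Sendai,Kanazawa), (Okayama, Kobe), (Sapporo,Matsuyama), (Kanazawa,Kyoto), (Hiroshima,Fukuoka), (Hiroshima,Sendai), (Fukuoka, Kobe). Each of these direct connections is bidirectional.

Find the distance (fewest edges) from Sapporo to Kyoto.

5

Distance 0: Sapporo.
Distance 1: Matsuyama, Okayama.
Distance 2: Kobe.
Distance 3: Fukuoka, Sendai.
Distance 4: Hiroshima, Kanazawa.
Distance 5: Kyoto — contains Kyoto.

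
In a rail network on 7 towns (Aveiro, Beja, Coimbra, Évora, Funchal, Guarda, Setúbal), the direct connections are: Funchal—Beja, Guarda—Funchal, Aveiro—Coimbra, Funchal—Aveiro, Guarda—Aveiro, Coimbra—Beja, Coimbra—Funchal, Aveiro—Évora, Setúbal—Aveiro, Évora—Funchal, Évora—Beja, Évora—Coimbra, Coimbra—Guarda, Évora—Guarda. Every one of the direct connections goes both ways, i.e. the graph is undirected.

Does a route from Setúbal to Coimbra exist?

Yes

Explore from Setúbal.
Distance 1: reach Aveiro.
Distance 2: reach Coimbra, Évora, Funchal, Guarda.
Found Coimbra.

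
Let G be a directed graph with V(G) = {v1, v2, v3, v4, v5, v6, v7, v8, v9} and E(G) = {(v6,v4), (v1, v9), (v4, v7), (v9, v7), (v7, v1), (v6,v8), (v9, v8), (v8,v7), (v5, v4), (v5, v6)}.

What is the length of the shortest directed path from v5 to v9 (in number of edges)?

Distance 0: v5.
Distance 1: v4, v6.
Distance 2: v7, v8.
Distance 3: v1.
Distance 4: v9 — contains v9.

4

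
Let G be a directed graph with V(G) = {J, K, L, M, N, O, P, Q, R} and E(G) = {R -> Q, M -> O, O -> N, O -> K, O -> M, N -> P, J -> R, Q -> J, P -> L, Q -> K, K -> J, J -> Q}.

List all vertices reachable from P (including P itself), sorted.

Start at P.
Its neighbours: L.
Nothing further is reachable.

L, P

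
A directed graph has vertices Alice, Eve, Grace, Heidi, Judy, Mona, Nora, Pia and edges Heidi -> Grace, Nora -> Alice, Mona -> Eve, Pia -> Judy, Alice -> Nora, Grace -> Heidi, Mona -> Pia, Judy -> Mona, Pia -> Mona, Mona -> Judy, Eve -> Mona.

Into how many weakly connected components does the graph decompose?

From Alice: component {Alice, Nora}.
From Eve: component {Eve, Judy, Mona, Pia}.
From Grace: component {Grace, Heidi}.
That's 3 components.

3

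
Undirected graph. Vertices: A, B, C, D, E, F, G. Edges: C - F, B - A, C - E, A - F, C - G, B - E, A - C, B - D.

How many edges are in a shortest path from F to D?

3

Distance 0: F.
Distance 1: A, C.
Distance 2: B, E, G.
Distance 3: D — contains D.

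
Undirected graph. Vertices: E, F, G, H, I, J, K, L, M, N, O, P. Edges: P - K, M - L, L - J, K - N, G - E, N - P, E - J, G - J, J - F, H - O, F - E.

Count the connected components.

4

From E: component {E, F, G, J, L, M}.
From H: component {H, O}.
From I: component {I}.
From K: component {K, N, P}.
That's 4 components.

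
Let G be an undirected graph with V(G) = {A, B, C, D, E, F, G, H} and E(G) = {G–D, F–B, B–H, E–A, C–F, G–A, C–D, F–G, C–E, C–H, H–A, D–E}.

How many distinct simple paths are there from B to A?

B–F–C–D–E–A
B–F–C–D–G–A
B–F–C–E–A
B–F–C–E–D–G–A
B–F–C–H–A
B–F–G–A
B–F–G–D–C–E–A
B–F–G–D–C–H–A
... and 9 more.

17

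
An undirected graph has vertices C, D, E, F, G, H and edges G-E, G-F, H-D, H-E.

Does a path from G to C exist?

Explore from G.
Distance 1: reach E, F.
Distance 2: reach H.
Distance 3: reach D.
The search is exhausted without reaching C; it lies in a different component.

No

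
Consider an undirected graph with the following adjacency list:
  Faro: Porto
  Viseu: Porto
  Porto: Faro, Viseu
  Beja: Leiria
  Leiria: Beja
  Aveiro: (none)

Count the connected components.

From Aveiro: component {Aveiro}.
From Beja: component {Beja, Leiria}.
From Faro: component {Faro, Porto, Viseu}.
That's 3 components.

3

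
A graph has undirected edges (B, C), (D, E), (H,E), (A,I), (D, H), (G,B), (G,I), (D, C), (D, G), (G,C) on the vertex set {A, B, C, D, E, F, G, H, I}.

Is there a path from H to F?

No

Explore from H.
Distance 1: reach D, E.
Distance 2: reach C, G.
Distance 3: reach B, I.
Distance 4: reach A.
The search is exhausted without reaching F; it lies in a different component.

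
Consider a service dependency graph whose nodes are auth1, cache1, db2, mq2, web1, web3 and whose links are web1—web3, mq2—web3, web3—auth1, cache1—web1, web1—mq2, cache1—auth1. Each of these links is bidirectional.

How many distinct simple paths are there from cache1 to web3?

3

cache1–auth1–web3
cache1–web1–mq2–web3
cache1–web1–web3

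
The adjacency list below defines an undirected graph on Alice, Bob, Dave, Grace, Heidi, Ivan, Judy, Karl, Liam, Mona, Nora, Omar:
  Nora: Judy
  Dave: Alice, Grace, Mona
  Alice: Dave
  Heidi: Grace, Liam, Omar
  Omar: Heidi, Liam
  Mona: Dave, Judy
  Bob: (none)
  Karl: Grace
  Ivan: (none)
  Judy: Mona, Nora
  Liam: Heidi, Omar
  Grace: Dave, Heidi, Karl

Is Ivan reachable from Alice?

Explore from Alice.
Distance 1: reach Dave.
Distance 2: reach Grace, Mona.
Distance 3: reach Heidi, Judy, Karl.
Distance 4: reach Liam, Nora, Omar.
The search is exhausted without reaching Ivan; it lies in a different component.

No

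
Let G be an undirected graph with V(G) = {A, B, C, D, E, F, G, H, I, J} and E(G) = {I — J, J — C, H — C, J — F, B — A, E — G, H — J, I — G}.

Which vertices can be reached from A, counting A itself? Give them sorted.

A, B

Start at A.
Its neighbours: B.
Nothing further is reachable.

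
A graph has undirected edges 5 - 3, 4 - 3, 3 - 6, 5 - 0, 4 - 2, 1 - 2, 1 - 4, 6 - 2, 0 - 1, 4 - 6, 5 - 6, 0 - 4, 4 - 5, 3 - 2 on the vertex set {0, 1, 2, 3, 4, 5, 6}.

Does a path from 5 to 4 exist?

Explore from 5.
Distance 1: reach 0, 3, 4, 6.
Found 4.

Yes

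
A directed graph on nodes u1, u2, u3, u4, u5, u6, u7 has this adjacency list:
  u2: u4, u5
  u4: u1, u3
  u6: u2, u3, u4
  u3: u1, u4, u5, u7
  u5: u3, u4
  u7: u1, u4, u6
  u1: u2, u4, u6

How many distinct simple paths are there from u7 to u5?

u7→u1→u2→u4→u3→u5
u7→u1→u2→u5
u7→u1→u4→u3→u5
u7→u1→u6→u2→u4→u3→u5
u7→u1→u6→u2→u5
u7→u1→u6→u3→u5
u7→u1→u6→u4→u3→u5
u7→u4→u1→u2→u5
... and 13 more.

21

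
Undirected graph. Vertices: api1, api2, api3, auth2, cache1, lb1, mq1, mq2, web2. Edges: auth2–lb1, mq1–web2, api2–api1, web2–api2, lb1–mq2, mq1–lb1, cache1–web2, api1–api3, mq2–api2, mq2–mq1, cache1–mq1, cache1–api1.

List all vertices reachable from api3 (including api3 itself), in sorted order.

Start at api3.
Its neighbours: api1.
Then their neighbours: api2, cache1.
Then next layer: mq1, mq2, web2.
Then next layer: lb1.
Then next layer: auth2.
Every vertex is now reached.

api1, api2, api3, auth2, cache1, lb1, mq1, mq2, web2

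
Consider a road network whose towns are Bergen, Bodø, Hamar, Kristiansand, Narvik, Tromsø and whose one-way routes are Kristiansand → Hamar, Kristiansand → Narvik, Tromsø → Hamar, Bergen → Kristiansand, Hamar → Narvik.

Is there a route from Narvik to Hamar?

No

Narvik has no outgoing edges, so nothing is reachable from it.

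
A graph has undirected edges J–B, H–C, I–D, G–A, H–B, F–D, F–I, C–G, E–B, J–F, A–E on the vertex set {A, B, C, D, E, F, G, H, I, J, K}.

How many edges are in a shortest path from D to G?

Distance 0: D.
Distance 1: F, I.
Distance 2: J.
Distance 3: B.
Distance 4: E, H.
Distance 5: A, C.
Distance 6: G — contains G.

6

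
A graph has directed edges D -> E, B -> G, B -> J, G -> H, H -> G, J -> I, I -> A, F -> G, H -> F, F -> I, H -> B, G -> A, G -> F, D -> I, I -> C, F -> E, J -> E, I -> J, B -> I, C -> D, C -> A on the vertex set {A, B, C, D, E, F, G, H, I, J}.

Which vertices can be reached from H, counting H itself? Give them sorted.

Start at H.
Its neighbours: B, F, G.
Then their neighbours: A, E, I, J.
Then next layer: C.
Then next layer: D.
Every vertex is now reached.

A, B, C, D, E, F, G, H, I, J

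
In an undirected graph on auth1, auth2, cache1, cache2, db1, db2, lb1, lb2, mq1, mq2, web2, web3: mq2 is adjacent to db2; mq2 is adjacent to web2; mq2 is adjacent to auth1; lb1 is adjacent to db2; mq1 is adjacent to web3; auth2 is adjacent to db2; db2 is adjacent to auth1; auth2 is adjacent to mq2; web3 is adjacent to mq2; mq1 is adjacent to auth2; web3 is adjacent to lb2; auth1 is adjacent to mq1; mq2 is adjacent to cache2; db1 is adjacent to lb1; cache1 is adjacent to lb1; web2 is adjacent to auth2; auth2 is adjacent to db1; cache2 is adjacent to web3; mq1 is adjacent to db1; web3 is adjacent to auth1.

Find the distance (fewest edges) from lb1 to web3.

3

Distance 0: lb1.
Distance 1: cache1, db1, db2.
Distance 2: auth1, auth2, mq1, mq2.
Distance 3: cache2, web2, web3 — contains web3.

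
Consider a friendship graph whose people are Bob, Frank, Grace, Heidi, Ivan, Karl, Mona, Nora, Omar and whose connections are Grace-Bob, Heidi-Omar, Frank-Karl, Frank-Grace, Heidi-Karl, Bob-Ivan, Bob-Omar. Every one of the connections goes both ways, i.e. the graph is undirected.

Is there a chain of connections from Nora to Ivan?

No

Nora has no edges, so nothing is reachable from it.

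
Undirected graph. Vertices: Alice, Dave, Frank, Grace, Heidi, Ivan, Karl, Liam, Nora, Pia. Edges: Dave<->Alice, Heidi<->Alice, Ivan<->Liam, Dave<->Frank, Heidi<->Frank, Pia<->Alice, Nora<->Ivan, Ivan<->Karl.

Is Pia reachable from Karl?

Explore from Karl.
Distance 1: reach Ivan.
Distance 2: reach Liam, Nora.
The search is exhausted without reaching Pia; it lies in a different component.

No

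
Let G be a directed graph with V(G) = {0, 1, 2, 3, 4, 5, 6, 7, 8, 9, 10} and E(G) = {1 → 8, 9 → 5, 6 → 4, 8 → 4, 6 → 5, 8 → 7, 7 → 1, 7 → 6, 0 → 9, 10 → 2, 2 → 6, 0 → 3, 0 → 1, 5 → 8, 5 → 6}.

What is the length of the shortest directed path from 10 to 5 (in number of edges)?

3

Distance 0: 10.
Distance 1: 2.
Distance 2: 6.
Distance 3: 4, 5 — contains 5.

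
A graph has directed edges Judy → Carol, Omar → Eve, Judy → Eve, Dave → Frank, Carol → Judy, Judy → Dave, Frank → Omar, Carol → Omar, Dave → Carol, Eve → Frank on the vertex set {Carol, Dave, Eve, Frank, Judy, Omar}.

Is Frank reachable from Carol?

Explore from Carol.
Distance 1: reach Judy, Omar.
Distance 2: reach Dave, Eve.
Distance 3: reach Frank.
Found Frank.

Yes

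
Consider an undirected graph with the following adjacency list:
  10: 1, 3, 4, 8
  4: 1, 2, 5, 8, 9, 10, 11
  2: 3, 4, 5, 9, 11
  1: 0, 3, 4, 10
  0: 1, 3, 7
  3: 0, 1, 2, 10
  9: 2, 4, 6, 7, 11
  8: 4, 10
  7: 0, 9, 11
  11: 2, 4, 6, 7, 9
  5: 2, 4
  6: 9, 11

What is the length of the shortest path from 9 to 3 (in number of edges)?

2

Distance 0: 9.
Distance 1: 2, 4, 6, 7, 11.
Distance 2: 0, 1, 3, 5, 8, 10 — contains 3.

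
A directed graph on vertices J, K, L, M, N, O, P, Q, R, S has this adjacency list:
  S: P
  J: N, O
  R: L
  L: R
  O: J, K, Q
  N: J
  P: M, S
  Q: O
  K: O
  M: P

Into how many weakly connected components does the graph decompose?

From J: component {J, K, N, O, Q}.
From L: component {L, R}.
From M: component {M, P, S}.
That's 3 components.

3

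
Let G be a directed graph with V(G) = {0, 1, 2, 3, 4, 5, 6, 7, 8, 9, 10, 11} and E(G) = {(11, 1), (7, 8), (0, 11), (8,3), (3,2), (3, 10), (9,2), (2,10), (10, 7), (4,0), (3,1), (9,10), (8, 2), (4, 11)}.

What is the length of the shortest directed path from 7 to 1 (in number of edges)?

Distance 0: 7.
Distance 1: 8.
Distance 2: 2, 3.
Distance 3: 1, 10 — contains 1.

3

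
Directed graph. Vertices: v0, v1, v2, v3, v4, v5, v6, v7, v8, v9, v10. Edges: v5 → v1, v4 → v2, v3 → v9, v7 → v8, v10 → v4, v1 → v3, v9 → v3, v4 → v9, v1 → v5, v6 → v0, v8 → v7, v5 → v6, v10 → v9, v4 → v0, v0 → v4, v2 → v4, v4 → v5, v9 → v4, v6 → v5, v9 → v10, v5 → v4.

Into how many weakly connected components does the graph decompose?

From v0: component {v0, v1, v2, v3, v4, v5, v6, v9, v10}.
From v7: component {v7, v8}.
That's 2 components.

2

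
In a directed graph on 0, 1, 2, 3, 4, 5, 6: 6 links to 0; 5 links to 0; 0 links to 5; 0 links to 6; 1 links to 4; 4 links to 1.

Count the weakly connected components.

From 0: component {0, 5, 6}.
From 1: component {1, 4}.
From 2: component {2}.
From 3: component {3}.
That's 4 components.

4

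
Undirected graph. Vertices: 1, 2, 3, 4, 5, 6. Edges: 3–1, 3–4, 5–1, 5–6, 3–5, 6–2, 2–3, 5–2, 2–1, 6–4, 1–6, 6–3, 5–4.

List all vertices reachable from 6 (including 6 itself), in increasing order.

Start at 6.
Its neighbours: 1, 2, 3, 4, 5.
Every vertex is now reached.

1, 2, 3, 4, 5, 6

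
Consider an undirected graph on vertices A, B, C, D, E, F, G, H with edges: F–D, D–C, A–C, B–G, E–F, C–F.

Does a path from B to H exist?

Explore from B.
Distance 1: reach G.
The search is exhausted without reaching H; it lies in a different component.

No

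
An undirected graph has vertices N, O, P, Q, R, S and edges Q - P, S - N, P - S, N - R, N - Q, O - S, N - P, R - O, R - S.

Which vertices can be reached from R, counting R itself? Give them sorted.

N, O, P, Q, R, S

Start at R.
Its neighbours: N, O, S.
Then their neighbours: P, Q.
Every vertex is now reached.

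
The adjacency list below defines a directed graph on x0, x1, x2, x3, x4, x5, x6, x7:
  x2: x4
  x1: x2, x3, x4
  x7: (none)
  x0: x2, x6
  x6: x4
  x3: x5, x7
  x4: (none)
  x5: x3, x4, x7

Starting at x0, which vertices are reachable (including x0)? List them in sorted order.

x0, x2, x4, x6

Start at x0.
Its neighbours: x2, x6.
Then their neighbours: x4.
Nothing further is reachable.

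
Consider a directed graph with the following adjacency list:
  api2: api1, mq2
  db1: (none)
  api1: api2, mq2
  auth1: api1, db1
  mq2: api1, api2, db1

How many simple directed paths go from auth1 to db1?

auth1→api1→api2→mq2→db1
auth1→api1→mq2→db1
auth1→db1

3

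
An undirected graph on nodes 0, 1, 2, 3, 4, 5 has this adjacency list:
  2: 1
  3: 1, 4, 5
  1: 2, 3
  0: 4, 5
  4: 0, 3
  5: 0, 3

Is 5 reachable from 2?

Explore from 2.
Distance 1: reach 1.
Distance 2: reach 3.
Distance 3: reach 4, 5.
Found 5.

Yes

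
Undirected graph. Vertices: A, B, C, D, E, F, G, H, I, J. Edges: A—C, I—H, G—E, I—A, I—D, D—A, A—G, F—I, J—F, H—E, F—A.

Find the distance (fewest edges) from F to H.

2

Distance 0: F.
Distance 1: A, I, J.
Distance 2: C, D, G, H — contains H.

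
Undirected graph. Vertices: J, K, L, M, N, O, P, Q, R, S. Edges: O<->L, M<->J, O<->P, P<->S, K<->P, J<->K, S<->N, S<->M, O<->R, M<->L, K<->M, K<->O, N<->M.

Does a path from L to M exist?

Explore from L.
Distance 1: reach M, O.
Found M.

Yes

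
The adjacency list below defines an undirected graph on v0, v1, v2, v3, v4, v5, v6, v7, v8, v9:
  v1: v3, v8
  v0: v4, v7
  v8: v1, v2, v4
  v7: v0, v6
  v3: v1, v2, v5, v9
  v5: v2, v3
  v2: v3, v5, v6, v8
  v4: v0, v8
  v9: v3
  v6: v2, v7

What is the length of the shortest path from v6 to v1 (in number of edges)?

Distance 0: v6.
Distance 1: v2, v7.
Distance 2: v0, v3, v5, v8.
Distance 3: v1, v4, v9 — contains v1.

3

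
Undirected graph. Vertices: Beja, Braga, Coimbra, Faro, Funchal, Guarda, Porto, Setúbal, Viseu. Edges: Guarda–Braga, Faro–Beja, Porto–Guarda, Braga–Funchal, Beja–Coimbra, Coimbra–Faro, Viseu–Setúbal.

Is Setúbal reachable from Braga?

No

Explore from Braga.
Distance 1: reach Funchal, Guarda.
Distance 2: reach Porto.
The search is exhausted without reaching Setúbal; it lies in a different component.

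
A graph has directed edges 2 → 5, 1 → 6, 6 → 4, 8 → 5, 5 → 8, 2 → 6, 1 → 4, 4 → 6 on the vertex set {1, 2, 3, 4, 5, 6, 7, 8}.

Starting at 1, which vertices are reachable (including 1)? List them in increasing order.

Start at 1.
Its neighbours: 4, 6.
Nothing further is reachable.

1, 4, 6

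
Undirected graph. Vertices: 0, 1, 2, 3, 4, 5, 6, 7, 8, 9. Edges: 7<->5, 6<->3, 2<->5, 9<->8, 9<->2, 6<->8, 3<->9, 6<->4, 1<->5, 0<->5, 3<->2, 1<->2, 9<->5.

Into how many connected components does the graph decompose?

From 0: component {0, 1, 2, 3, 4, 5, 6, 7, 8, 9}.
That's 1 component.

1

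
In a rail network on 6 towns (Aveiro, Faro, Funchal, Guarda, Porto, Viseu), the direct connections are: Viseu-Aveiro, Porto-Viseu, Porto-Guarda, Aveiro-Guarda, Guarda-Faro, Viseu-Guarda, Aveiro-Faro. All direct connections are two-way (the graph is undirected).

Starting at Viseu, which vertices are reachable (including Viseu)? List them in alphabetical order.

Aveiro, Faro, Guarda, Porto, Viseu

Start at Viseu.
Its neighbours: Aveiro, Guarda, Porto.
Then their neighbours: Faro.
Nothing further is reachable.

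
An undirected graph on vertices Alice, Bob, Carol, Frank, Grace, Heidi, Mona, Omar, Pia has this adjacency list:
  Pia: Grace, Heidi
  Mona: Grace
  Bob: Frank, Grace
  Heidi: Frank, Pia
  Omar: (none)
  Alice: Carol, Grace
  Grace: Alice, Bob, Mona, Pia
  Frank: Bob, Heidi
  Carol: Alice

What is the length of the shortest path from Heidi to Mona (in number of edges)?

Distance 0: Heidi.
Distance 1: Frank, Pia.
Distance 2: Bob, Grace.
Distance 3: Alice, Mona — contains Mona.

3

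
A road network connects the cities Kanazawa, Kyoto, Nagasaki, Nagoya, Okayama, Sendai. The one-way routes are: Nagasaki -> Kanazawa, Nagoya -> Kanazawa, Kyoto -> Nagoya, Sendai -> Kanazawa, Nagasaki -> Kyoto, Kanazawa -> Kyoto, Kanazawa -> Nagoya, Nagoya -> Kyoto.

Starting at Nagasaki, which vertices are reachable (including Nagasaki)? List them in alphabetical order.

Kanazawa, Kyoto, Nagasaki, Nagoya

Start at Nagasaki.
Its neighbours: Kanazawa, Kyoto.
Then their neighbours: Nagoya.
Nothing further is reachable.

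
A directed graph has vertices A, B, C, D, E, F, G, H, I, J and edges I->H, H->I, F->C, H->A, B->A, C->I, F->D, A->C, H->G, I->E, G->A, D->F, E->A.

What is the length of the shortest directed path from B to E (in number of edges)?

4

Distance 0: B.
Distance 1: A.
Distance 2: C.
Distance 3: I.
Distance 4: E, H — contains E.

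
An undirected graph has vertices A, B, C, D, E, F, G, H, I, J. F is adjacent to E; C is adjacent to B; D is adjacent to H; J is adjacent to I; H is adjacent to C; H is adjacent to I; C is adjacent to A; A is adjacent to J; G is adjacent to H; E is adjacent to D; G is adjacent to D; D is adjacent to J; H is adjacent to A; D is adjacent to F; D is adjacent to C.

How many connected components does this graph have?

From A: component {A, B, C, D, E, F, G, H, I, J}.
That's 1 component.

1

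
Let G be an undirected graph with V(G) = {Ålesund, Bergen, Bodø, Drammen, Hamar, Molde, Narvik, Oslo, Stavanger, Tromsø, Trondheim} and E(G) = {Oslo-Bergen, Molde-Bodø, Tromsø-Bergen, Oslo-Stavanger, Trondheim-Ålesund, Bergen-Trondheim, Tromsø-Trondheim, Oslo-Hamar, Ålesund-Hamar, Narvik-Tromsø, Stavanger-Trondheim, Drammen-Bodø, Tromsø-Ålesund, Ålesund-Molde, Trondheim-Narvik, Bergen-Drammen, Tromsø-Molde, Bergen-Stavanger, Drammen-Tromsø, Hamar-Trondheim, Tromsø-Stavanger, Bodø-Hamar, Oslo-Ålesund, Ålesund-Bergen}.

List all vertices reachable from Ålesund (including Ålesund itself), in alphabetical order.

Start at Ålesund.
Its neighbours: Bergen, Hamar, Molde, Oslo, Tromsø, Trondheim.
Then their neighbours: Bodø, Drammen, Narvik, Stavanger.
Every vertex is now reached.

Ålesund, Bergen, Bodø, Drammen, Hamar, Molde, Narvik, Oslo, Stavanger, Tromsø, Trondheim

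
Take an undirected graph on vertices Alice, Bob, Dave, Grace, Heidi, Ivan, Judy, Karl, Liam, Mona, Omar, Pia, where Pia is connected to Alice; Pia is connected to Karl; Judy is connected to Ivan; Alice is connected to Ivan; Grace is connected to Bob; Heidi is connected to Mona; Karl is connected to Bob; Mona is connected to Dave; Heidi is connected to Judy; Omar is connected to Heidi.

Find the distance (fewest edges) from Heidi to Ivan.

Distance 0: Heidi.
Distance 1: Judy, Mona, Omar.
Distance 2: Dave, Ivan — contains Ivan.

2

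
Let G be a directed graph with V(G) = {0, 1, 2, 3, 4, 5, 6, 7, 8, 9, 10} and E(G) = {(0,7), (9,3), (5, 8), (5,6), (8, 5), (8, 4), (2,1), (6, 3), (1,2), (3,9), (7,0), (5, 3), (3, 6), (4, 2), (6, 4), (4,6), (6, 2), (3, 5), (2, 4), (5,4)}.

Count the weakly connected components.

From 0: component {0, 7}.
From 1: component {1, 2, 3, 4, 5, 6, 8, 9}.
From 10: component {10}.
That's 3 components.

3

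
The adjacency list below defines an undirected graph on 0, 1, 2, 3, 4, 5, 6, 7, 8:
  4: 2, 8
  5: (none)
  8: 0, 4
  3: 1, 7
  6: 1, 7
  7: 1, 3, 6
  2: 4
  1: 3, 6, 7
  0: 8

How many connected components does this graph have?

From 0: component {0, 2, 4, 8}.
From 1: component {1, 3, 6, 7}.
From 5: component {5}.
That's 3 components.

3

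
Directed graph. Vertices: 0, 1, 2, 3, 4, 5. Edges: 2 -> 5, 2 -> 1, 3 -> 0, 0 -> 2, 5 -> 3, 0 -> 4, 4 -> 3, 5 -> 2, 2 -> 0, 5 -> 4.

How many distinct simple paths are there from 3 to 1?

3→0→2→1

1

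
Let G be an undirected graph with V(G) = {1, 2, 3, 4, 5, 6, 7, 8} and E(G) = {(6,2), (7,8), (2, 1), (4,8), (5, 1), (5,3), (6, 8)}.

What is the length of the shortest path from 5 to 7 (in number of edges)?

5

Distance 0: 5.
Distance 1: 1, 3.
Distance 2: 2.
Distance 3: 6.
Distance 4: 8.
Distance 5: 4, 7 — contains 7.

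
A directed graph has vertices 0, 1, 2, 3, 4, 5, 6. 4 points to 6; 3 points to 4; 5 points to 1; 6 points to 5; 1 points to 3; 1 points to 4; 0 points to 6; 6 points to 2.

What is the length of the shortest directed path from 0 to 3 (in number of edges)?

4

Distance 0: 0.
Distance 1: 6.
Distance 2: 2, 5.
Distance 3: 1.
Distance 4: 3, 4 — contains 3.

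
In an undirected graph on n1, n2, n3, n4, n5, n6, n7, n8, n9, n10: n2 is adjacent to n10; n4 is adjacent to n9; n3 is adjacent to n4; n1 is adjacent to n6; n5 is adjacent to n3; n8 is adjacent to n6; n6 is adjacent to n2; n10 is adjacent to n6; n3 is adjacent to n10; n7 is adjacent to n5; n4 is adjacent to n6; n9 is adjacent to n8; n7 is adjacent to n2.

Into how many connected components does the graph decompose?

1

From n1: component {n1, n2, n3, n4, n5, n6, n7, n8, n9, n10}.
That's 1 component.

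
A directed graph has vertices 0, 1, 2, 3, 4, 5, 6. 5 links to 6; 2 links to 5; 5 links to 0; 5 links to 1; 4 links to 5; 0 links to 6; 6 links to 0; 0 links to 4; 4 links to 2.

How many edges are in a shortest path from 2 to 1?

2

Distance 0: 2.
Distance 1: 5.
Distance 2: 0, 1, 6 — contains 1.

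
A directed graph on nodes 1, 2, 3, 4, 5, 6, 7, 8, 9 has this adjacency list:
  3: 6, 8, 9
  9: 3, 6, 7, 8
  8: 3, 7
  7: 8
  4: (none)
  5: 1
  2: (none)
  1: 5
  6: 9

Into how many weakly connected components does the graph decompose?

From 1: component {1, 5}.
From 2: component {2}.
From 3: component {3, 6, 7, 8, 9}.
From 4: component {4}.
That's 4 components.

4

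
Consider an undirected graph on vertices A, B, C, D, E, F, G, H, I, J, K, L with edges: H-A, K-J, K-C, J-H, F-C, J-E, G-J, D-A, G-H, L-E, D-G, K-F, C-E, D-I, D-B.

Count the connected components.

From A: component {A, B, C, D, E, F, G, H, I, J, K, L}.
That's 1 component.

1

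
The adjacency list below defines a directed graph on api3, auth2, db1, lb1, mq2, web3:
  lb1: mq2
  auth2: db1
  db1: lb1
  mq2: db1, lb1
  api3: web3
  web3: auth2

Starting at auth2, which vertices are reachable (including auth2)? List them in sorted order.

auth2, db1, lb1, mq2

Start at auth2.
Its neighbours: db1.
Then their neighbours: lb1.
Then next layer: mq2.
Nothing further is reachable.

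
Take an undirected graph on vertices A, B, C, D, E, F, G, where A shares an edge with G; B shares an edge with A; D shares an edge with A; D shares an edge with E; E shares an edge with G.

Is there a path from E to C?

Explore from E.
Distance 1: reach D, G.
Distance 2: reach A.
Distance 3: reach B.
The search is exhausted without reaching C; it lies in a different component.

No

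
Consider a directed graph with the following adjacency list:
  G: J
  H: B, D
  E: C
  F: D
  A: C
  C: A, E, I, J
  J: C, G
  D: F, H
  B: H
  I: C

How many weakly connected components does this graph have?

From A: component {A, C, E, G, I, J}.
From B: component {B, D, F, H}.
That's 2 components.

2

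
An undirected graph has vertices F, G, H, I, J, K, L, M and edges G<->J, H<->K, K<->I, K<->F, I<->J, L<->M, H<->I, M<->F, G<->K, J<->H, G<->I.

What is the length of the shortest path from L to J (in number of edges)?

Distance 0: L.
Distance 1: M.
Distance 2: F.
Distance 3: K.
Distance 4: G, H, I.
Distance 5: J — contains J.

5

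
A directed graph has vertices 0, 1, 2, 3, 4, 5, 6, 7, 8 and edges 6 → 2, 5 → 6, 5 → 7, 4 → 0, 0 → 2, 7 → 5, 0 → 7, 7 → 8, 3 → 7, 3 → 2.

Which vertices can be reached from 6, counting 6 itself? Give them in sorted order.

2, 6

Start at 6.
Its neighbours: 2.
Nothing further is reachable.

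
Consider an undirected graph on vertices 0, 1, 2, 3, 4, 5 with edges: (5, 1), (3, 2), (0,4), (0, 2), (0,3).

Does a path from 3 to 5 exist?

No

Explore from 3.
Distance 1: reach 0, 2.
Distance 2: reach 4.
The search is exhausted without reaching 5; it lies in a different component.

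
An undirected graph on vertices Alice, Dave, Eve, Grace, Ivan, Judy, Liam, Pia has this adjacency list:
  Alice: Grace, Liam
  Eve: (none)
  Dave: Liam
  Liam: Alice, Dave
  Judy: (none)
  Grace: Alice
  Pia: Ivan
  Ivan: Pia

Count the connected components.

From Alice: component {Alice, Dave, Grace, Liam}.
From Eve: component {Eve}.
From Ivan: component {Ivan, Pia}.
From Judy: component {Judy}.
That's 4 components.

4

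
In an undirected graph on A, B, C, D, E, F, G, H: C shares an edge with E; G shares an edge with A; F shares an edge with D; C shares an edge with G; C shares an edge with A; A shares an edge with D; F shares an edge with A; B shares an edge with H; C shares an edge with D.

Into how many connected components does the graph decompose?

2

From A: component {A, C, D, E, F, G}.
From B: component {B, H}.
That's 2 components.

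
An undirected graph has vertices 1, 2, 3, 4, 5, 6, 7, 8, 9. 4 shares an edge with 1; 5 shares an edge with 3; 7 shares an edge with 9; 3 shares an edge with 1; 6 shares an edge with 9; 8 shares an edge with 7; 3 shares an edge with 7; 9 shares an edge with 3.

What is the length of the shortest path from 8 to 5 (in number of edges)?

3

Distance 0: 8.
Distance 1: 7.
Distance 2: 3, 9.
Distance 3: 1, 5, 6 — contains 5.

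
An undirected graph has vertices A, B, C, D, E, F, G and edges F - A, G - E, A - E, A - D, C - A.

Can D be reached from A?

Yes

Explore from A.
Distance 1: reach C, D, E, F.
Found D.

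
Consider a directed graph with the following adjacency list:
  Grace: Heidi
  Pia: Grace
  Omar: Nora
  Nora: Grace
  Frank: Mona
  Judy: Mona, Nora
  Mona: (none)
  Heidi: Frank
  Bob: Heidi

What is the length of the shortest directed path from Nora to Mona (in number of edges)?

4

Distance 0: Nora.
Distance 1: Grace.
Distance 2: Heidi.
Distance 3: Frank.
Distance 4: Mona — contains Mona.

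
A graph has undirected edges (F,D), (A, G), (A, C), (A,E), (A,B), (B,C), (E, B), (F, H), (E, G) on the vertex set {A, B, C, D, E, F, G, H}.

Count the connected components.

From A: component {A, B, C, E, G}.
From D: component {D, F, H}.
That's 2 components.

2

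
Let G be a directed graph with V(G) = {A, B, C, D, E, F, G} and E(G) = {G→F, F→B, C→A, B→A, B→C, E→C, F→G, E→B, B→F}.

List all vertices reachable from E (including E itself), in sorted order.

A, B, C, E, F, G

Start at E.
Its neighbours: B, C.
Then their neighbours: A, F.
Then next layer: G.
Nothing further is reachable.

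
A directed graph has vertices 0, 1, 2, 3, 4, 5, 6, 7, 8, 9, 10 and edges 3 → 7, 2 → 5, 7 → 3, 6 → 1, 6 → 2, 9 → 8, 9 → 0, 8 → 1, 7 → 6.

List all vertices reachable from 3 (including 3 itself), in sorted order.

Start at 3.
Its neighbours: 7.
Then their neighbours: 6.
Then next layer: 1, 2.
Then next layer: 5.
Nothing further is reachable.

1, 2, 3, 5, 6, 7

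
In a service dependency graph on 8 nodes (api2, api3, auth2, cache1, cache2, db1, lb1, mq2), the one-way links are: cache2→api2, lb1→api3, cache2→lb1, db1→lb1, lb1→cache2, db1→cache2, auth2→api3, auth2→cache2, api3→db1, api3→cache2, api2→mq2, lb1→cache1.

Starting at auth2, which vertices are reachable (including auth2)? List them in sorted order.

Start at auth2.
Its neighbours: api3, cache2.
Then their neighbours: api2, db1, lb1.
Then next layer: cache1, mq2.
Every vertex is now reached.

api2, api3, auth2, cache1, cache2, db1, lb1, mq2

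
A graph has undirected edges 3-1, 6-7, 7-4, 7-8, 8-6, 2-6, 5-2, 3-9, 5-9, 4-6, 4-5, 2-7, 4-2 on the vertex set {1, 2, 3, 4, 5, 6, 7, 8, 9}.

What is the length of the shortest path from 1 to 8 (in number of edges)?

Distance 0: 1.
Distance 1: 3.
Distance 2: 9.
Distance 3: 5.
Distance 4: 2, 4.
Distance 5: 6, 7.
Distance 6: 8 — contains 8.

6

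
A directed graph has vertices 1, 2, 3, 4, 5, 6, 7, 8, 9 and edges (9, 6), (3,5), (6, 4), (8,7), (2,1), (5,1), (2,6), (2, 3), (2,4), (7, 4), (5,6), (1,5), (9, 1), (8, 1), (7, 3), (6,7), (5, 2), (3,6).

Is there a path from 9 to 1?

Explore from 9.
Distance 1: reach 1, 6.
Found 1.

Yes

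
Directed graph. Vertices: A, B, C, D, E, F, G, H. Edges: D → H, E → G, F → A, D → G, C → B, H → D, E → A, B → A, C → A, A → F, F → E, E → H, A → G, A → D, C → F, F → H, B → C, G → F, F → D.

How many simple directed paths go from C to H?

23

C→A→D→G→F→E→H
C→A→D→G→F→H
C→A→D→H
C→A→F→D→H
C→A→F→E→H
C→A→F→H
C→A→G→F→D→H
C→A→G→F→E→H
... and 15 more.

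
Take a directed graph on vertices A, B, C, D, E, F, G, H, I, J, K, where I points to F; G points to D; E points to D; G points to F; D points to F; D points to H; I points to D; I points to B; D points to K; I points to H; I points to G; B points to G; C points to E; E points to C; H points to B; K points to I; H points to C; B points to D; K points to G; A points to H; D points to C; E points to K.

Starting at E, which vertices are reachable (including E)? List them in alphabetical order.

Start at E.
Its neighbours: C, D, K.
Then their neighbours: F, G, H, I.
Then next layer: B.
Nothing further is reachable.

B, C, D, E, F, G, H, I, K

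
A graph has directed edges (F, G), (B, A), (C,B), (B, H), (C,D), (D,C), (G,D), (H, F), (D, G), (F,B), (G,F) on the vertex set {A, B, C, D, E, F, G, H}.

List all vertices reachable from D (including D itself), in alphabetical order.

A, B, C, D, F, G, H

Start at D.
Its neighbours: C, G.
Then their neighbours: B, F.
Then next layer: A, H.
Nothing further is reachable.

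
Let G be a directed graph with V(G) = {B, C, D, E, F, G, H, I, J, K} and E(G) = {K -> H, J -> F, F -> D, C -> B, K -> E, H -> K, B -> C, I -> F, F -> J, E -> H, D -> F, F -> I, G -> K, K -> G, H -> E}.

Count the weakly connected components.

From B: component {B, C}.
From D: component {D, F, I, J}.
From E: component {E, G, H, K}.
That's 3 components.

3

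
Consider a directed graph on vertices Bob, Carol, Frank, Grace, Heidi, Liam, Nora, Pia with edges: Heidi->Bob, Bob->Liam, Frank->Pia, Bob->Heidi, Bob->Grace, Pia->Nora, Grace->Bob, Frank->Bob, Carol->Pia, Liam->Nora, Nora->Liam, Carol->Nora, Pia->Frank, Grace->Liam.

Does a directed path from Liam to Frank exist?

No

Explore from Liam.
Distance 1: reach Nora.
The search from Liam is exhausted; no directed path reaches Frank.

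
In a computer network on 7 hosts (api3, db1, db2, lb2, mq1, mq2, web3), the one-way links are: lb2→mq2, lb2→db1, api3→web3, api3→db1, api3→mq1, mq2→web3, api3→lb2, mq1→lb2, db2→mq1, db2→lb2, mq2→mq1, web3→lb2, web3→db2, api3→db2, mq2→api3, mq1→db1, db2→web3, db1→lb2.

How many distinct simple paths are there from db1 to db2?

3

db1→lb2→mq2→api3→db2
db1→lb2→mq2→api3→web3→db2
db1→lb2→mq2→web3→db2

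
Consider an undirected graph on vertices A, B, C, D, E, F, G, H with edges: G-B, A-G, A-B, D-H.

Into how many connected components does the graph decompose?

From A: component {A, B, G}.
From C: component {C}.
From D: component {D, H}.
From E: component {E}.
From F: component {F}.
That's 5 components.

5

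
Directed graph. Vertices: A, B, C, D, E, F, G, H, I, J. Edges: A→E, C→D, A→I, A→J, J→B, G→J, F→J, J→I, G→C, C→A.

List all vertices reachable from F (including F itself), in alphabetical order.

Start at F.
Its neighbours: J.
Then their neighbours: B, I.
Nothing further is reachable.

B, F, I, J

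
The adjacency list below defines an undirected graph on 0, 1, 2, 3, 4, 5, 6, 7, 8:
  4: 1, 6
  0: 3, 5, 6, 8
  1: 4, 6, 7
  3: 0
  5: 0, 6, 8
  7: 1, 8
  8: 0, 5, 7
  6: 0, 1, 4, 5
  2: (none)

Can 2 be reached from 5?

Explore from 5.
Distance 1: reach 0, 6, 8.
Distance 2: reach 1, 3, 4, 7.
The search is exhausted without reaching 2; it lies in a different component.

No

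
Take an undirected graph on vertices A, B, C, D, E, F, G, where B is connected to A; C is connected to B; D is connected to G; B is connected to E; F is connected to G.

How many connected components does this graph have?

2

From A: component {A, B, C, E}.
From D: component {D, F, G}.
That's 2 components.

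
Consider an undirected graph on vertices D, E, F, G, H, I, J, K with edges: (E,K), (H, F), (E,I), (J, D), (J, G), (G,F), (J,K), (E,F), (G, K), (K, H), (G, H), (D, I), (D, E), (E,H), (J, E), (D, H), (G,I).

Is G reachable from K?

Explore from K.
Distance 1: reach E, G, H, J.
Found G.

Yes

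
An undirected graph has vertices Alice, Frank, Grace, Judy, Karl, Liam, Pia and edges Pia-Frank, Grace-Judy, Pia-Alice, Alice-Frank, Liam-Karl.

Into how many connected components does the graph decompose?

From Alice: component {Alice, Frank, Pia}.
From Grace: component {Grace, Judy}.
From Karl: component {Karl, Liam}.
That's 3 components.

3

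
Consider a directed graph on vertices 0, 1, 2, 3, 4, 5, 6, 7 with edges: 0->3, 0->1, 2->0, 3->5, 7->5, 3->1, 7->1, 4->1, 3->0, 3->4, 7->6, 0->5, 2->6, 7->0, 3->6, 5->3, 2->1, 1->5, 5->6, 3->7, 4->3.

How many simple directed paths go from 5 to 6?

5→3→6
5→3→7→6
5→6

3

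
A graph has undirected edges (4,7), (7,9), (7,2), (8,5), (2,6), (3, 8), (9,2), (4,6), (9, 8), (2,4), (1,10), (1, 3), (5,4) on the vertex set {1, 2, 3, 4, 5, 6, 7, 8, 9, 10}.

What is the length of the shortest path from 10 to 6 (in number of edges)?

6

Distance 0: 10.
Distance 1: 1.
Distance 2: 3.
Distance 3: 8.
Distance 4: 5, 9.
Distance 5: 2, 4, 7.
Distance 6: 6 — contains 6.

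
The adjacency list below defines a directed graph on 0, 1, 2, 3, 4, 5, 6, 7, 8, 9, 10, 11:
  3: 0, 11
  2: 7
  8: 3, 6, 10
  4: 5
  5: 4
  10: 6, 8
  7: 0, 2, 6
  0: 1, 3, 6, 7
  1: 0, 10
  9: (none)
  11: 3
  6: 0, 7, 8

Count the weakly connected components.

3

From 0: component {0, 1, 2, 3, 6, 7, 8, 10, 11}.
From 4: component {4, 5}.
From 9: component {9}.
That's 3 components.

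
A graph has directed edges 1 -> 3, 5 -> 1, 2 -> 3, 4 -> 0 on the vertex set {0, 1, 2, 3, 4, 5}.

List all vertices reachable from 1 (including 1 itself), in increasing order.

Start at 1.
Its neighbours: 3.
Nothing further is reachable.

1, 3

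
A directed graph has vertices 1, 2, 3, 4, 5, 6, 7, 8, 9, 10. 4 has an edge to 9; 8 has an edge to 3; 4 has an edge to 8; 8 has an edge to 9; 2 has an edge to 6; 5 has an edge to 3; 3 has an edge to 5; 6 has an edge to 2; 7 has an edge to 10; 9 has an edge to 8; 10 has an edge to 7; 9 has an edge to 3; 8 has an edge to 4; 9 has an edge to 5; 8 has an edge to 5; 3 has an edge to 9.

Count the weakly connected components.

4

From 1: component {1}.
From 2: component {2, 6}.
From 3: component {3, 4, 5, 8, 9}.
From 7: component {7, 10}.
That's 4 components.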